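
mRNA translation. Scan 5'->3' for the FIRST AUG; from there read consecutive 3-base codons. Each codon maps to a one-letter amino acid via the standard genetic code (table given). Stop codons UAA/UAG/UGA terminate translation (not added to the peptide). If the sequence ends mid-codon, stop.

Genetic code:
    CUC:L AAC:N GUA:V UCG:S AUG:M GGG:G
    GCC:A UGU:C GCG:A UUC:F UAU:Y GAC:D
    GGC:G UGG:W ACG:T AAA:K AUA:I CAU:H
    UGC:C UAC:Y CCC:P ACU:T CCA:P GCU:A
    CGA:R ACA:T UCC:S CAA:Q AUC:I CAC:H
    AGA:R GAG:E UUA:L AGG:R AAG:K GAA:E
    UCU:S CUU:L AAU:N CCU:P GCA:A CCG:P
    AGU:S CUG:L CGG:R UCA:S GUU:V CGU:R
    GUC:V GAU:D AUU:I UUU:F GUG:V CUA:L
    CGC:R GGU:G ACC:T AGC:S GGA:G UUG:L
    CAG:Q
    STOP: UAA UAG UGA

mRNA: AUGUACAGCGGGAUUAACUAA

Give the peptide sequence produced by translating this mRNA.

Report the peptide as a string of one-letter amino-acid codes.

Answer: MYSGIN

Derivation:
start AUG at pos 0
pos 0: AUG -> M; peptide=M
pos 3: UAC -> Y; peptide=MY
pos 6: AGC -> S; peptide=MYS
pos 9: GGG -> G; peptide=MYSG
pos 12: AUU -> I; peptide=MYSGI
pos 15: AAC -> N; peptide=MYSGIN
pos 18: UAA -> STOP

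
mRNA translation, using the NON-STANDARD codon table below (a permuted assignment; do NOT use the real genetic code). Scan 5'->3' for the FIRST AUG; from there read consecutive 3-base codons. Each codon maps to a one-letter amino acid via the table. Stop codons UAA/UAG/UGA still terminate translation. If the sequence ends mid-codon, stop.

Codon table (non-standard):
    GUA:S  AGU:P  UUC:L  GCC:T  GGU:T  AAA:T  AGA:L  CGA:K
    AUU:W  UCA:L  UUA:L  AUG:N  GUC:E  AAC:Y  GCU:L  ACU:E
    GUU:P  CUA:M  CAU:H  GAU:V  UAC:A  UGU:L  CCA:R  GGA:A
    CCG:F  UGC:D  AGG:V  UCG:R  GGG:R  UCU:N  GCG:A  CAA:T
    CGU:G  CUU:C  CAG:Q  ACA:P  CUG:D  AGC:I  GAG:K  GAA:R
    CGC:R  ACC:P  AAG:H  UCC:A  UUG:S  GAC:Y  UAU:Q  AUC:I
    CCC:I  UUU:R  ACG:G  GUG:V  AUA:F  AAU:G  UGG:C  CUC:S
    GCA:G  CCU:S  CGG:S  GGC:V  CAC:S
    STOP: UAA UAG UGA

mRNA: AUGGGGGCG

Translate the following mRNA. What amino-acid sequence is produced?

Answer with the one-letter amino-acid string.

start AUG at pos 0
pos 0: AUG -> N; peptide=N
pos 3: GGG -> R; peptide=NR
pos 6: GCG -> A; peptide=NRA
pos 9: only 0 nt remain (<3), stop (end of mRNA)

Answer: NRA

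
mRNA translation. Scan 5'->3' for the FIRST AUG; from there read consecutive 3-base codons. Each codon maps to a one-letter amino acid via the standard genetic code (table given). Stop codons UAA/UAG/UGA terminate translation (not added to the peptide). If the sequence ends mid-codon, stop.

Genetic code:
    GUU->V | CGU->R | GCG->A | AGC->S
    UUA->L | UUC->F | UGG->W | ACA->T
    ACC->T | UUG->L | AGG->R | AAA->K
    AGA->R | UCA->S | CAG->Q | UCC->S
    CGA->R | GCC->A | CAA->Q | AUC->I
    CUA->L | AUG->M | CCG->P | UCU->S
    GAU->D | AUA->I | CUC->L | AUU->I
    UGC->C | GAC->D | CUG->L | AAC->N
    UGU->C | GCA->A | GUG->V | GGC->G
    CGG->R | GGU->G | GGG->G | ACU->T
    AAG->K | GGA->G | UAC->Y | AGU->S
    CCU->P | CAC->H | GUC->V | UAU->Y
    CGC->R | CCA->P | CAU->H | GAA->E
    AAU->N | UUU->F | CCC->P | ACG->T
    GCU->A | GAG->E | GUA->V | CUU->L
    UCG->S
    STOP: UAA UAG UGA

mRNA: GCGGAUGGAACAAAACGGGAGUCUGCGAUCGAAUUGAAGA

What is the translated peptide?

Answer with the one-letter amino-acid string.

Answer: MEQNGSLRSN

Derivation:
start AUG at pos 4
pos 4: AUG -> M; peptide=M
pos 7: GAA -> E; peptide=ME
pos 10: CAA -> Q; peptide=MEQ
pos 13: AAC -> N; peptide=MEQN
pos 16: GGG -> G; peptide=MEQNG
pos 19: AGU -> S; peptide=MEQNGS
pos 22: CUG -> L; peptide=MEQNGSL
pos 25: CGA -> R; peptide=MEQNGSLR
pos 28: UCG -> S; peptide=MEQNGSLRS
pos 31: AAU -> N; peptide=MEQNGSLRSN
pos 34: UGA -> STOP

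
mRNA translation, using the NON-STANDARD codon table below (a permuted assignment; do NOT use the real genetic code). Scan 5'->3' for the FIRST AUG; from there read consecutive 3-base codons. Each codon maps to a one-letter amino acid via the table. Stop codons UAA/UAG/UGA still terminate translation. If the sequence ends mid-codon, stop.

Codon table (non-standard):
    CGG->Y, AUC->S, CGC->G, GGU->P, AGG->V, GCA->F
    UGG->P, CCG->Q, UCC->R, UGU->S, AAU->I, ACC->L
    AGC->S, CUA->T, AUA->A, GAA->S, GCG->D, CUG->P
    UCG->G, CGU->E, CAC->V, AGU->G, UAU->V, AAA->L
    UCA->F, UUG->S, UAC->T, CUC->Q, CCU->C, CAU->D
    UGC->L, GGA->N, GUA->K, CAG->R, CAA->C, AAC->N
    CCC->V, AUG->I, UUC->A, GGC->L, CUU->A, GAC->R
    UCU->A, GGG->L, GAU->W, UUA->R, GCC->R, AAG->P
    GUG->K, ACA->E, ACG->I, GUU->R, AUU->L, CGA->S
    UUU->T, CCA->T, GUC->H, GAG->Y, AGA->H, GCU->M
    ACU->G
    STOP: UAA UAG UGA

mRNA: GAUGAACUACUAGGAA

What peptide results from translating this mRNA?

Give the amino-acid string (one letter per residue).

Answer: INT

Derivation:
start AUG at pos 1
pos 1: AUG -> I; peptide=I
pos 4: AAC -> N; peptide=IN
pos 7: UAC -> T; peptide=INT
pos 10: UAG -> STOP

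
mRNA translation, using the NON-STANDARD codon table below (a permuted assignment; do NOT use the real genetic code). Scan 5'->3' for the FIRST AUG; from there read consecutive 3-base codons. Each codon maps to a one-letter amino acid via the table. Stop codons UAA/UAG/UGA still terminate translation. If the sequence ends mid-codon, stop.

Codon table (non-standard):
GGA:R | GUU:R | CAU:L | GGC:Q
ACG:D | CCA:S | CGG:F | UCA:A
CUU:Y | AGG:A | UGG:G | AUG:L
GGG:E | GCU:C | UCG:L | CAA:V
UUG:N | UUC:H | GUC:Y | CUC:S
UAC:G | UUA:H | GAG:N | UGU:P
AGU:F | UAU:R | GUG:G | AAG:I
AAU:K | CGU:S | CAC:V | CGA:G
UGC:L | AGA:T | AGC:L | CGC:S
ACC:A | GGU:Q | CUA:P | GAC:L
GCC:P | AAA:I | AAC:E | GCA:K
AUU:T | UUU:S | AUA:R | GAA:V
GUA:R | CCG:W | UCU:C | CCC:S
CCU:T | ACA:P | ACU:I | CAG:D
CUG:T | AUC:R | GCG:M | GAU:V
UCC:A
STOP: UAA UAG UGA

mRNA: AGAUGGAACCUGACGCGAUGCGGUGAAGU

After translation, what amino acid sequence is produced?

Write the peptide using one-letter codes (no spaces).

Answer: LVTLMLF

Derivation:
start AUG at pos 2
pos 2: AUG -> L; peptide=L
pos 5: GAA -> V; peptide=LV
pos 8: CCU -> T; peptide=LVT
pos 11: GAC -> L; peptide=LVTL
pos 14: GCG -> M; peptide=LVTLM
pos 17: AUG -> L; peptide=LVTLML
pos 20: CGG -> F; peptide=LVTLMLF
pos 23: UGA -> STOP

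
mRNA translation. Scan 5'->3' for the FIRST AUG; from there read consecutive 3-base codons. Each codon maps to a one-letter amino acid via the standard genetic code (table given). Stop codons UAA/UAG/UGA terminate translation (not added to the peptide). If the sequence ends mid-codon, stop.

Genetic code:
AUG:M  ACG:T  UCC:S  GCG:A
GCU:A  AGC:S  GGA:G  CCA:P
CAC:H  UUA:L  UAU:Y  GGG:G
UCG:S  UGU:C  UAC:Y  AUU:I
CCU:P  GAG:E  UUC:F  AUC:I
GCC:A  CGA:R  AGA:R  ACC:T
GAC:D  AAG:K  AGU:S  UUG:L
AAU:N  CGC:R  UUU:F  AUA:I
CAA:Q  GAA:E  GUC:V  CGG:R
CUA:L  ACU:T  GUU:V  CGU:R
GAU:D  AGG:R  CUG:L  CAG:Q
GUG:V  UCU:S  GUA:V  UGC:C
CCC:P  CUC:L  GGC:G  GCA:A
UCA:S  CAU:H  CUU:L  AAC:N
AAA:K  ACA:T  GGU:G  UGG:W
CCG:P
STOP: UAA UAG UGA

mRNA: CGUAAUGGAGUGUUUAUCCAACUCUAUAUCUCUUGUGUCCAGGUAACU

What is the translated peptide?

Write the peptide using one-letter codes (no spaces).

Answer: MECLSNSISLVSR

Derivation:
start AUG at pos 4
pos 4: AUG -> M; peptide=M
pos 7: GAG -> E; peptide=ME
pos 10: UGU -> C; peptide=MEC
pos 13: UUA -> L; peptide=MECL
pos 16: UCC -> S; peptide=MECLS
pos 19: AAC -> N; peptide=MECLSN
pos 22: UCU -> S; peptide=MECLSNS
pos 25: AUA -> I; peptide=MECLSNSI
pos 28: UCU -> S; peptide=MECLSNSIS
pos 31: CUU -> L; peptide=MECLSNSISL
pos 34: GUG -> V; peptide=MECLSNSISLV
pos 37: UCC -> S; peptide=MECLSNSISLVS
pos 40: AGG -> R; peptide=MECLSNSISLVSR
pos 43: UAA -> STOP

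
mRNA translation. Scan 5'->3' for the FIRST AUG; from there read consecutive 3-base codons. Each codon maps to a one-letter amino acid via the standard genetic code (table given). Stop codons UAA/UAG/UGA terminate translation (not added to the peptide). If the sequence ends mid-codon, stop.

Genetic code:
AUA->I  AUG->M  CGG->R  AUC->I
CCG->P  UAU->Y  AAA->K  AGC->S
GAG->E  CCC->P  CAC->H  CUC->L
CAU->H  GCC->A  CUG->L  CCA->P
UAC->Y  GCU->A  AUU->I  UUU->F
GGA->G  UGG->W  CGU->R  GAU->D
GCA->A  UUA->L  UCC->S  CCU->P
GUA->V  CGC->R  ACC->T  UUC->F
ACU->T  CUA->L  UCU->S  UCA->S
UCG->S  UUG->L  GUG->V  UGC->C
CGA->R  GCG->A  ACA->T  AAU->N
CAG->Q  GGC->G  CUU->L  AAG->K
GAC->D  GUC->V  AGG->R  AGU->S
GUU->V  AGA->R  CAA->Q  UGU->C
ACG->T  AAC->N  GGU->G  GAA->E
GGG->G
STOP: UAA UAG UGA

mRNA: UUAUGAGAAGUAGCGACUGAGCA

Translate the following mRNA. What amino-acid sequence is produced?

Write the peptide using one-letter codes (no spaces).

Answer: MRSSD

Derivation:
start AUG at pos 2
pos 2: AUG -> M; peptide=M
pos 5: AGA -> R; peptide=MR
pos 8: AGU -> S; peptide=MRS
pos 11: AGC -> S; peptide=MRSS
pos 14: GAC -> D; peptide=MRSSD
pos 17: UGA -> STOP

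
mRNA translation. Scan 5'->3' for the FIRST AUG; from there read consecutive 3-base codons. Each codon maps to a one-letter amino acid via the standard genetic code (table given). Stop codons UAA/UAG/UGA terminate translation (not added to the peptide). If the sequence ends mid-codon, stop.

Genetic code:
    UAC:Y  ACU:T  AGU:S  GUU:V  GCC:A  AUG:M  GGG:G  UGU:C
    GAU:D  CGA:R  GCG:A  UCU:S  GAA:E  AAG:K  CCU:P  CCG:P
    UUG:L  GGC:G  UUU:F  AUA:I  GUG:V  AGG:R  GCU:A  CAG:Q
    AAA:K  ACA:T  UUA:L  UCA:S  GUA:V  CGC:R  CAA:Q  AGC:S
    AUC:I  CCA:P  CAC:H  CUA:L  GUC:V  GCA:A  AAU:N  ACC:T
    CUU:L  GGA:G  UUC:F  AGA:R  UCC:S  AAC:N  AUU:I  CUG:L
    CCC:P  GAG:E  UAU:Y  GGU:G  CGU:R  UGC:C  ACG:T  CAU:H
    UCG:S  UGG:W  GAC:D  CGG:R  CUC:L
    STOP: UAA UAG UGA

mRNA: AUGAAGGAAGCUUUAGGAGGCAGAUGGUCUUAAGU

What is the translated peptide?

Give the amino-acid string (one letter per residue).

Answer: MKEALGGRWS

Derivation:
start AUG at pos 0
pos 0: AUG -> M; peptide=M
pos 3: AAG -> K; peptide=MK
pos 6: GAA -> E; peptide=MKE
pos 9: GCU -> A; peptide=MKEA
pos 12: UUA -> L; peptide=MKEAL
pos 15: GGA -> G; peptide=MKEALG
pos 18: GGC -> G; peptide=MKEALGG
pos 21: AGA -> R; peptide=MKEALGGR
pos 24: UGG -> W; peptide=MKEALGGRW
pos 27: UCU -> S; peptide=MKEALGGRWS
pos 30: UAA -> STOP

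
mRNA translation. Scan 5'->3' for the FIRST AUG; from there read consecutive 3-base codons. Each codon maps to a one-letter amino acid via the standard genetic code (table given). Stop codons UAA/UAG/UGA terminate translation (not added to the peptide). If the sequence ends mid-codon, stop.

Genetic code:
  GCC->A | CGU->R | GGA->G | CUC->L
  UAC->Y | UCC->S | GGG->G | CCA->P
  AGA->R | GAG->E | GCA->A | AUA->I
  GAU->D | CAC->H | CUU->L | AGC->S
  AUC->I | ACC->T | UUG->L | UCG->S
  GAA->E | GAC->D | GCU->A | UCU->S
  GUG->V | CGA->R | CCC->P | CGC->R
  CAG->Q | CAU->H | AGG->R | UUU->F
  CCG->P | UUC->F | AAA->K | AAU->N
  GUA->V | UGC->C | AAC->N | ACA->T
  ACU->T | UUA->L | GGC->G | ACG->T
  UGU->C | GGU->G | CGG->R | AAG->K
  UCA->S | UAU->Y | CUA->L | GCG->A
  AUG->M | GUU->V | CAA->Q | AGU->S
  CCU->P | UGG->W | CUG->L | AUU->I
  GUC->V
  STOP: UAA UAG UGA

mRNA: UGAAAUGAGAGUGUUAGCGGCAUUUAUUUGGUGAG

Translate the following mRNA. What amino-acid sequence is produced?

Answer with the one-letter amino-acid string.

start AUG at pos 4
pos 4: AUG -> M; peptide=M
pos 7: AGA -> R; peptide=MR
pos 10: GUG -> V; peptide=MRV
pos 13: UUA -> L; peptide=MRVL
pos 16: GCG -> A; peptide=MRVLA
pos 19: GCA -> A; peptide=MRVLAA
pos 22: UUU -> F; peptide=MRVLAAF
pos 25: AUU -> I; peptide=MRVLAAFI
pos 28: UGG -> W; peptide=MRVLAAFIW
pos 31: UGA -> STOP

Answer: MRVLAAFIW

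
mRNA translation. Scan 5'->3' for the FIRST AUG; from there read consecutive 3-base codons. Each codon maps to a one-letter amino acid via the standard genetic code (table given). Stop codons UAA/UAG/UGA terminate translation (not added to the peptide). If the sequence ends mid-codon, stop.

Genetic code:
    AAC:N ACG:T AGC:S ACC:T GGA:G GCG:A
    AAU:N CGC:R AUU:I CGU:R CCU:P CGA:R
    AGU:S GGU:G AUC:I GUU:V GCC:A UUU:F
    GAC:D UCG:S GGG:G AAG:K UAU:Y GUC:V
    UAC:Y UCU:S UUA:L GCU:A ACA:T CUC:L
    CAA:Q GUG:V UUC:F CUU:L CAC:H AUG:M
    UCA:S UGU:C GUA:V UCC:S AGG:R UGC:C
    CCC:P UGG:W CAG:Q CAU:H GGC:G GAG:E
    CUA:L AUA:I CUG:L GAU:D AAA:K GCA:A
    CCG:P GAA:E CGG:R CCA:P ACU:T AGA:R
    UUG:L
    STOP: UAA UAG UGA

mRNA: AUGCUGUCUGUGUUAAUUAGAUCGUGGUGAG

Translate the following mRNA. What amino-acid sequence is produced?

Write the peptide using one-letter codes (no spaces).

start AUG at pos 0
pos 0: AUG -> M; peptide=M
pos 3: CUG -> L; peptide=ML
pos 6: UCU -> S; peptide=MLS
pos 9: GUG -> V; peptide=MLSV
pos 12: UUA -> L; peptide=MLSVL
pos 15: AUU -> I; peptide=MLSVLI
pos 18: AGA -> R; peptide=MLSVLIR
pos 21: UCG -> S; peptide=MLSVLIRS
pos 24: UGG -> W; peptide=MLSVLIRSW
pos 27: UGA -> STOP

Answer: MLSVLIRSW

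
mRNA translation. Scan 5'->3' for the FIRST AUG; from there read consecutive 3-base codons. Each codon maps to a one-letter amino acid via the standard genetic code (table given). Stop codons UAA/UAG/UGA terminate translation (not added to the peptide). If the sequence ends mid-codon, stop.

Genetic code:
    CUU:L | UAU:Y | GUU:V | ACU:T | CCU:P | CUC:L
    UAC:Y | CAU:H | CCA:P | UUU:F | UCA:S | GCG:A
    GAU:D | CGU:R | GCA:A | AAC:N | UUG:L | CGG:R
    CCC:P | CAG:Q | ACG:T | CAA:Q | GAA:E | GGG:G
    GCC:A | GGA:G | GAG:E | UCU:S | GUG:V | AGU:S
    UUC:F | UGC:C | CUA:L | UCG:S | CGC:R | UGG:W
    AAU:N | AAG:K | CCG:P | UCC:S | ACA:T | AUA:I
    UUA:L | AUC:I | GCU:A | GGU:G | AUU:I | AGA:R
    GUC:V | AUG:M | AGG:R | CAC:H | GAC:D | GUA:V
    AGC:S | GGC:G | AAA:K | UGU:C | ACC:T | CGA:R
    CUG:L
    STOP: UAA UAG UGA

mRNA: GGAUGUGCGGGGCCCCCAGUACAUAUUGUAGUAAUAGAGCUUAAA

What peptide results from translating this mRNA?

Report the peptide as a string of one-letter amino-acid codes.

Answer: MCGAPSTYCSNRA

Derivation:
start AUG at pos 2
pos 2: AUG -> M; peptide=M
pos 5: UGC -> C; peptide=MC
pos 8: GGG -> G; peptide=MCG
pos 11: GCC -> A; peptide=MCGA
pos 14: CCC -> P; peptide=MCGAP
pos 17: AGU -> S; peptide=MCGAPS
pos 20: ACA -> T; peptide=MCGAPST
pos 23: UAU -> Y; peptide=MCGAPSTY
pos 26: UGU -> C; peptide=MCGAPSTYC
pos 29: AGU -> S; peptide=MCGAPSTYCS
pos 32: AAU -> N; peptide=MCGAPSTYCSN
pos 35: AGA -> R; peptide=MCGAPSTYCSNR
pos 38: GCU -> A; peptide=MCGAPSTYCSNRA
pos 41: UAA -> STOP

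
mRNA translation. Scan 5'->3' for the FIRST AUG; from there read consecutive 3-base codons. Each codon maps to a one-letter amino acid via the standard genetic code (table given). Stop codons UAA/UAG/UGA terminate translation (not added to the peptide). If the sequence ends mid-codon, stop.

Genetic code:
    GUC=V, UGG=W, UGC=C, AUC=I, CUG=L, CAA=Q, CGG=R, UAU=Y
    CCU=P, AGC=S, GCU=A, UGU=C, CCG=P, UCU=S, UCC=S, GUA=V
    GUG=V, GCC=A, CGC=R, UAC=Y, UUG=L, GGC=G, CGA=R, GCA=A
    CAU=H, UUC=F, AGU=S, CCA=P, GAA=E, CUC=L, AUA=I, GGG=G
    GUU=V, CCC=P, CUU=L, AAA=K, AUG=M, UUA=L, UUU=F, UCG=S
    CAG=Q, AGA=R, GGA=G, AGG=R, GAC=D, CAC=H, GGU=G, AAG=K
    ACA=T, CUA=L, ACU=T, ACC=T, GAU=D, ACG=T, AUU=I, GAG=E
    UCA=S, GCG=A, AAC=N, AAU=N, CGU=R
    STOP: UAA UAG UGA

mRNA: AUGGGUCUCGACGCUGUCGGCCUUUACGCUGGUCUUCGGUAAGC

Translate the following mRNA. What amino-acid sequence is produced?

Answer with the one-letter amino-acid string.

start AUG at pos 0
pos 0: AUG -> M; peptide=M
pos 3: GGU -> G; peptide=MG
pos 6: CUC -> L; peptide=MGL
pos 9: GAC -> D; peptide=MGLD
pos 12: GCU -> A; peptide=MGLDA
pos 15: GUC -> V; peptide=MGLDAV
pos 18: GGC -> G; peptide=MGLDAVG
pos 21: CUU -> L; peptide=MGLDAVGL
pos 24: UAC -> Y; peptide=MGLDAVGLY
pos 27: GCU -> A; peptide=MGLDAVGLYA
pos 30: GGU -> G; peptide=MGLDAVGLYAG
pos 33: CUU -> L; peptide=MGLDAVGLYAGL
pos 36: CGG -> R; peptide=MGLDAVGLYAGLR
pos 39: UAA -> STOP

Answer: MGLDAVGLYAGLR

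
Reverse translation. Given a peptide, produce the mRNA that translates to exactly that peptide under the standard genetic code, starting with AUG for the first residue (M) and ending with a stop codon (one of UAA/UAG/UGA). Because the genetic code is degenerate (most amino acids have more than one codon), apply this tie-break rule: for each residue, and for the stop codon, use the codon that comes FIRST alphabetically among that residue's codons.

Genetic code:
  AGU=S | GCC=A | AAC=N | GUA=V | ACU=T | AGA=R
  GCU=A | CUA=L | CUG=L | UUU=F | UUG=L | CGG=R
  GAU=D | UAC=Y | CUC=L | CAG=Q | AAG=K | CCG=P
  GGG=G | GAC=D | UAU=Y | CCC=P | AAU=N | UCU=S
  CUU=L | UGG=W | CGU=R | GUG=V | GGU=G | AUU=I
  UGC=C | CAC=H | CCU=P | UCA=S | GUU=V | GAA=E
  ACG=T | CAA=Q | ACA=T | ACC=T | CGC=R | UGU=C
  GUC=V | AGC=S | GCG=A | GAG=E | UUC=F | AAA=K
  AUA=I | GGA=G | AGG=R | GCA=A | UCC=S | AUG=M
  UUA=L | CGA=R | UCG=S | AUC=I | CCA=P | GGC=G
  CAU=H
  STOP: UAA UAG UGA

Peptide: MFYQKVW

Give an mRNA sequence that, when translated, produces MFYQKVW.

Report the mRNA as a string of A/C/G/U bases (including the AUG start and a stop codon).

Answer: mRNA: AUGUUCUACCAAAAAGUAUGGUAA

Derivation:
residue 1: M -> AUG (start codon)
residue 2: F codons sorted = UUC,UUU -> pick first = UUC
residue 3: Y codons sorted = UAC,UAU -> pick first = UAC
residue 4: Q codons sorted = CAA,CAG -> pick first = CAA
residue 5: K codons sorted = AAA,AAG -> pick first = AAA
residue 6: V codons sorted = GUA,GUC,GUG,GUU -> pick first = GUA
residue 7: W -> UGG (only codon)
terminator: stop codons sorted = UAA,UAG,UGA -> pick first = UAA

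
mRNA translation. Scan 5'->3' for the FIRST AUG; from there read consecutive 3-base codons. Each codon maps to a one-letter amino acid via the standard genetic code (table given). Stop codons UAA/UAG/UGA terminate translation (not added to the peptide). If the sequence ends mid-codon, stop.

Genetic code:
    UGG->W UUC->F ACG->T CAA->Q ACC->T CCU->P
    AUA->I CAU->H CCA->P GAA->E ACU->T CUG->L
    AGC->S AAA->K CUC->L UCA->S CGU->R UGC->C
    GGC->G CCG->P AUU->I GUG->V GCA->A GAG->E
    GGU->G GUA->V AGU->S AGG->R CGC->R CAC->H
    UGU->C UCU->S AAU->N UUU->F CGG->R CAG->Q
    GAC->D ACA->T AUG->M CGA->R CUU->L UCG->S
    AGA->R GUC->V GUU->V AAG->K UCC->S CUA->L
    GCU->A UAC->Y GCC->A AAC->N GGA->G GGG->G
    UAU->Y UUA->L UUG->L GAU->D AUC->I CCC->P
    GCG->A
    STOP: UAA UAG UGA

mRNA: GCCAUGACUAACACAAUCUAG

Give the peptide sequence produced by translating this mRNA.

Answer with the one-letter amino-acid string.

start AUG at pos 3
pos 3: AUG -> M; peptide=M
pos 6: ACU -> T; peptide=MT
pos 9: AAC -> N; peptide=MTN
pos 12: ACA -> T; peptide=MTNT
pos 15: AUC -> I; peptide=MTNTI
pos 18: UAG -> STOP

Answer: MTNTI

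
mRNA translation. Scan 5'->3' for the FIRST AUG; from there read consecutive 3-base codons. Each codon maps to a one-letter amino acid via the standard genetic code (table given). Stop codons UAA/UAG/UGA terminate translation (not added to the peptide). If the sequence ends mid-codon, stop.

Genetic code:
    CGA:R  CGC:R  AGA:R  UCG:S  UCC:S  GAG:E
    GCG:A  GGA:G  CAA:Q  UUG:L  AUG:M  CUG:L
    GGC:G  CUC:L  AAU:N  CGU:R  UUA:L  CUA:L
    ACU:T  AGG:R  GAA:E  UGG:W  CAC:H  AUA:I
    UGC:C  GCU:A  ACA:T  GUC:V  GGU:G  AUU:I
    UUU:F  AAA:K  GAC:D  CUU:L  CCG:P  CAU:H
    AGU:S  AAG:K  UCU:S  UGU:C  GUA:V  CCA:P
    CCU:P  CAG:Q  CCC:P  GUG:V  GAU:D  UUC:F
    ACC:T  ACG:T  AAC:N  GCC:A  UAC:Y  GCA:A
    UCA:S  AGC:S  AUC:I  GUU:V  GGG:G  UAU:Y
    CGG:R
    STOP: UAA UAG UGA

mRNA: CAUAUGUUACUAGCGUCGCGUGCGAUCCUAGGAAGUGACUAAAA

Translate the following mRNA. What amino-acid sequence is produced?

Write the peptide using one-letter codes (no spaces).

start AUG at pos 3
pos 3: AUG -> M; peptide=M
pos 6: UUA -> L; peptide=ML
pos 9: CUA -> L; peptide=MLL
pos 12: GCG -> A; peptide=MLLA
pos 15: UCG -> S; peptide=MLLAS
pos 18: CGU -> R; peptide=MLLASR
pos 21: GCG -> A; peptide=MLLASRA
pos 24: AUC -> I; peptide=MLLASRAI
pos 27: CUA -> L; peptide=MLLASRAIL
pos 30: GGA -> G; peptide=MLLASRAILG
pos 33: AGU -> S; peptide=MLLASRAILGS
pos 36: GAC -> D; peptide=MLLASRAILGSD
pos 39: UAA -> STOP

Answer: MLLASRAILGSD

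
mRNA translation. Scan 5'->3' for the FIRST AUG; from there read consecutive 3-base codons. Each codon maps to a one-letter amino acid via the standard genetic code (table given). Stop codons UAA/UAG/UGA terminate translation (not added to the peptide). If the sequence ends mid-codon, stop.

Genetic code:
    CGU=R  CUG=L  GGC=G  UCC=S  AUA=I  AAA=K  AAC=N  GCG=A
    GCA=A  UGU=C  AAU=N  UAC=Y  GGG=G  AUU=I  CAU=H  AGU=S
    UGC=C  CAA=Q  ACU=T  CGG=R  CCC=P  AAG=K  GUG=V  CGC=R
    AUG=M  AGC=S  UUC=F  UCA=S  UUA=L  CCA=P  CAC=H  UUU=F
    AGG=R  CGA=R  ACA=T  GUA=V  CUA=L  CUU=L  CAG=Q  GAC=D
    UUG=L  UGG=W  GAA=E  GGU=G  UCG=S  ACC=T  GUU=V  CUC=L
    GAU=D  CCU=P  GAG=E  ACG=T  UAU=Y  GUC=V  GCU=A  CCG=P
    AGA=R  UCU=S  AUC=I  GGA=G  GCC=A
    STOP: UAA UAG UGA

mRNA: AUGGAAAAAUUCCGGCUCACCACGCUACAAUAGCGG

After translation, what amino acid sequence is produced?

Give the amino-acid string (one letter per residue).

start AUG at pos 0
pos 0: AUG -> M; peptide=M
pos 3: GAA -> E; peptide=ME
pos 6: AAA -> K; peptide=MEK
pos 9: UUC -> F; peptide=MEKF
pos 12: CGG -> R; peptide=MEKFR
pos 15: CUC -> L; peptide=MEKFRL
pos 18: ACC -> T; peptide=MEKFRLT
pos 21: ACG -> T; peptide=MEKFRLTT
pos 24: CUA -> L; peptide=MEKFRLTTL
pos 27: CAA -> Q; peptide=MEKFRLTTLQ
pos 30: UAG -> STOP

Answer: MEKFRLTTLQ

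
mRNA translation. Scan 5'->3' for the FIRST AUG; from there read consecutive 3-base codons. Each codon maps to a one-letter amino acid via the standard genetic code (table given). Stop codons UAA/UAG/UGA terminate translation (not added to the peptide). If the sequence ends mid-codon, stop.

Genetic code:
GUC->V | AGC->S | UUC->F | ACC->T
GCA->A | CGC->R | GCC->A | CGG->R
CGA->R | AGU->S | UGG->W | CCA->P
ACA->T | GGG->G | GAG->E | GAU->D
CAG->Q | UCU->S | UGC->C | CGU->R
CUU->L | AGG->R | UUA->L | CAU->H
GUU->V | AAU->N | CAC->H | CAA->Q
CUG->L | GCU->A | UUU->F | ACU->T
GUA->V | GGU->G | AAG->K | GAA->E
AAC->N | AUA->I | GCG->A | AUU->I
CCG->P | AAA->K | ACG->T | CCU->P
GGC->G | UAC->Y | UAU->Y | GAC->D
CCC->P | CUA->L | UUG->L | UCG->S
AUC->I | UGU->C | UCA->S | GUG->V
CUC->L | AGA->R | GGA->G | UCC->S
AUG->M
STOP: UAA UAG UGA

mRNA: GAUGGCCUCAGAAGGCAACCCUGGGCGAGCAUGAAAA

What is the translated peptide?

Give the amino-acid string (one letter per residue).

start AUG at pos 1
pos 1: AUG -> M; peptide=M
pos 4: GCC -> A; peptide=MA
pos 7: UCA -> S; peptide=MAS
pos 10: GAA -> E; peptide=MASE
pos 13: GGC -> G; peptide=MASEG
pos 16: AAC -> N; peptide=MASEGN
pos 19: CCU -> P; peptide=MASEGNP
pos 22: GGG -> G; peptide=MASEGNPG
pos 25: CGA -> R; peptide=MASEGNPGR
pos 28: GCA -> A; peptide=MASEGNPGRA
pos 31: UGA -> STOP

Answer: MASEGNPGRA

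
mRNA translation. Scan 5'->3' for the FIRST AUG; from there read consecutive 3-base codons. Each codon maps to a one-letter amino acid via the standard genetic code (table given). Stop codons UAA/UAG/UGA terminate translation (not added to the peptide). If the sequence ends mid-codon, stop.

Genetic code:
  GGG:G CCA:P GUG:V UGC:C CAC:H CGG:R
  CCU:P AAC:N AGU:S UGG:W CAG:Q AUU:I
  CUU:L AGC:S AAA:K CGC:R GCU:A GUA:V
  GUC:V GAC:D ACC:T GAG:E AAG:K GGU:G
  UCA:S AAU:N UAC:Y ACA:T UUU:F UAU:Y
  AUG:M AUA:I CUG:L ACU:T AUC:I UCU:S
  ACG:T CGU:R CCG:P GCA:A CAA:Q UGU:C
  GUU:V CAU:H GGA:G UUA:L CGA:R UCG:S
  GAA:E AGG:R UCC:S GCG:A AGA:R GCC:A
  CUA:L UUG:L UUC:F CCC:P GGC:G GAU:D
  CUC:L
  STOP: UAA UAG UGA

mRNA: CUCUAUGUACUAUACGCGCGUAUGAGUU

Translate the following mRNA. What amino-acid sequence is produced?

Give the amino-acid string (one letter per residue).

Answer: MYYTRV

Derivation:
start AUG at pos 4
pos 4: AUG -> M; peptide=M
pos 7: UAC -> Y; peptide=MY
pos 10: UAU -> Y; peptide=MYY
pos 13: ACG -> T; peptide=MYYT
pos 16: CGC -> R; peptide=MYYTR
pos 19: GUA -> V; peptide=MYYTRV
pos 22: UGA -> STOP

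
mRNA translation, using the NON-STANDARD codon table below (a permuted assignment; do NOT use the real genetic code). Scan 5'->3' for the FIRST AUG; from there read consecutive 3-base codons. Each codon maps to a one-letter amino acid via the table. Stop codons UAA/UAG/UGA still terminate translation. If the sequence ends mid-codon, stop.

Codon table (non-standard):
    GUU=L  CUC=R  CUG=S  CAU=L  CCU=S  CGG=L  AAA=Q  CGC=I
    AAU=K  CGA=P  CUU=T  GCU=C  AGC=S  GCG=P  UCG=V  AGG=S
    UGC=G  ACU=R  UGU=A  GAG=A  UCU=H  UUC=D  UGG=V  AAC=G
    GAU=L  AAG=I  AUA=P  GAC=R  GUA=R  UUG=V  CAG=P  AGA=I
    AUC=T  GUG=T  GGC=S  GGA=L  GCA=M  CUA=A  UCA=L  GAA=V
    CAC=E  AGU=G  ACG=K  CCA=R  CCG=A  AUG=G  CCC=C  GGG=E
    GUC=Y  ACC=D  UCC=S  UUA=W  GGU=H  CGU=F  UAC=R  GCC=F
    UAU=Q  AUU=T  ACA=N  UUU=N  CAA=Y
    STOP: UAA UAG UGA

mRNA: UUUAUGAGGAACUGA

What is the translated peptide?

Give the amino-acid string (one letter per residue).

start AUG at pos 3
pos 3: AUG -> G; peptide=G
pos 6: AGG -> S; peptide=GS
pos 9: AAC -> G; peptide=GSG
pos 12: UGA -> STOP

Answer: GSG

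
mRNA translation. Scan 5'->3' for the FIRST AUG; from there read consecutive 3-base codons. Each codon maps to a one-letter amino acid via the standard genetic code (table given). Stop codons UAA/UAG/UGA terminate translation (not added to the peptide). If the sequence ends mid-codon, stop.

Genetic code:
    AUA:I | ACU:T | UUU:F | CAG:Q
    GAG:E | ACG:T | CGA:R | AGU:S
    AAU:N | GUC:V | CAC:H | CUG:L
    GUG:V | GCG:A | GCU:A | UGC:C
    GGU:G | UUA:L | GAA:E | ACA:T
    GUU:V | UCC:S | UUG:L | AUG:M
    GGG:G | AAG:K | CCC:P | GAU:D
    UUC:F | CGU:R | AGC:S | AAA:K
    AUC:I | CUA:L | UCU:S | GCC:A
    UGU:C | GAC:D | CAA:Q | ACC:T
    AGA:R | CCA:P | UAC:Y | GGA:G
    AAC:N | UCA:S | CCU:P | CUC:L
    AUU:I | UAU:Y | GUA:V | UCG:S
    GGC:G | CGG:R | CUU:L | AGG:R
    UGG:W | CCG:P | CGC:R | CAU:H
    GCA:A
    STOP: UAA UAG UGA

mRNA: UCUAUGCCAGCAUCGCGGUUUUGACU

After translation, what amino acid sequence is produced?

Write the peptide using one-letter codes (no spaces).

Answer: MPASRF

Derivation:
start AUG at pos 3
pos 3: AUG -> M; peptide=M
pos 6: CCA -> P; peptide=MP
pos 9: GCA -> A; peptide=MPA
pos 12: UCG -> S; peptide=MPAS
pos 15: CGG -> R; peptide=MPASR
pos 18: UUU -> F; peptide=MPASRF
pos 21: UGA -> STOP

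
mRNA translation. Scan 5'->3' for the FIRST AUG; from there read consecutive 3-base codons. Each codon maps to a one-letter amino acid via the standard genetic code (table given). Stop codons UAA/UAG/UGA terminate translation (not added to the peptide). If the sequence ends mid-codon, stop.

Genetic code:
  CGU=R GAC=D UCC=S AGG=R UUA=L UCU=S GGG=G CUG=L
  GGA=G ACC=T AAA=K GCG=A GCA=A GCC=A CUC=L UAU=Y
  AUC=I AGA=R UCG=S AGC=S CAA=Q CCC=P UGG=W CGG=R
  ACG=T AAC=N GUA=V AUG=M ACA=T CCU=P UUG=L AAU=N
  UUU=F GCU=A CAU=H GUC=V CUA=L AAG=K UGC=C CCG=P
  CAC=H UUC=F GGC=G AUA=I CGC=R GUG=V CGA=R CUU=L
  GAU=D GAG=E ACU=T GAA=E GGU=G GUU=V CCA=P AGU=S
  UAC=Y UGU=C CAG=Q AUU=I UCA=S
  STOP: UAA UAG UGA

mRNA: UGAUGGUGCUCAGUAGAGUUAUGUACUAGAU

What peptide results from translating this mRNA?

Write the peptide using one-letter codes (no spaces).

Answer: MVLSRVMY

Derivation:
start AUG at pos 2
pos 2: AUG -> M; peptide=M
pos 5: GUG -> V; peptide=MV
pos 8: CUC -> L; peptide=MVL
pos 11: AGU -> S; peptide=MVLS
pos 14: AGA -> R; peptide=MVLSR
pos 17: GUU -> V; peptide=MVLSRV
pos 20: AUG -> M; peptide=MVLSRVM
pos 23: UAC -> Y; peptide=MVLSRVMY
pos 26: UAG -> STOP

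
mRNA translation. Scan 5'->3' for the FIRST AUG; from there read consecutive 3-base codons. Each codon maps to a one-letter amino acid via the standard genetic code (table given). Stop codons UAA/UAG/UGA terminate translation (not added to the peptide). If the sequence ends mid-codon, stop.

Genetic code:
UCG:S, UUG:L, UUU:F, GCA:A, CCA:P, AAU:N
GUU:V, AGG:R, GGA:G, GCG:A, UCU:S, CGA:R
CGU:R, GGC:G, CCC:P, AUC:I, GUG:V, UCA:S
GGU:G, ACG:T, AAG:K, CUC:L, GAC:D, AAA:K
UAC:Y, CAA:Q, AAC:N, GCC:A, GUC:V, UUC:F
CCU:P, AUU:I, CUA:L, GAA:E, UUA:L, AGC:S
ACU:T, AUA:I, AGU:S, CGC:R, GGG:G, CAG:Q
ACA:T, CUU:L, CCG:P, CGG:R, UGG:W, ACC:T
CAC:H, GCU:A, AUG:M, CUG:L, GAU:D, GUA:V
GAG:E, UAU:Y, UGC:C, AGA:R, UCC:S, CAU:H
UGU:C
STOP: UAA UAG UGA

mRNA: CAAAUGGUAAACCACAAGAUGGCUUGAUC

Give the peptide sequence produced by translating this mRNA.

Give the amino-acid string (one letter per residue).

Answer: MVNHKMA

Derivation:
start AUG at pos 3
pos 3: AUG -> M; peptide=M
pos 6: GUA -> V; peptide=MV
pos 9: AAC -> N; peptide=MVN
pos 12: CAC -> H; peptide=MVNH
pos 15: AAG -> K; peptide=MVNHK
pos 18: AUG -> M; peptide=MVNHKM
pos 21: GCU -> A; peptide=MVNHKMA
pos 24: UGA -> STOP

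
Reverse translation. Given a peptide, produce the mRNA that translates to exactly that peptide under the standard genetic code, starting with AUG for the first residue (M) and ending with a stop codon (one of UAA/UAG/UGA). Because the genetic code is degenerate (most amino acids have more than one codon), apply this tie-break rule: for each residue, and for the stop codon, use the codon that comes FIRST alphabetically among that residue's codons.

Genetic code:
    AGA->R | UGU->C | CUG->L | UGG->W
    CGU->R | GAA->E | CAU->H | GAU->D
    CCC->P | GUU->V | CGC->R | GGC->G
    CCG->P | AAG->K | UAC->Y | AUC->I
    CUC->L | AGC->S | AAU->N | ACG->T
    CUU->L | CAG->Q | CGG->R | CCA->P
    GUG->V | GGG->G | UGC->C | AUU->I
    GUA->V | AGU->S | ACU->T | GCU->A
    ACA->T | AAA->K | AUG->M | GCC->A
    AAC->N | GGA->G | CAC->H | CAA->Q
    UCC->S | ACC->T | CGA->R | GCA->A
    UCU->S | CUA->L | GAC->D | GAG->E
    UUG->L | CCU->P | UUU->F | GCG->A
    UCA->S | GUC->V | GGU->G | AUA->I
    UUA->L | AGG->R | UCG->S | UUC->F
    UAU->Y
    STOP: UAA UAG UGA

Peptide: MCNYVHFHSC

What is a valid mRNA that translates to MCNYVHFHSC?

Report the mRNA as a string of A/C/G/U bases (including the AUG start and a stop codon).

Answer: mRNA: AUGUGCAACUACGUACACUUCCACAGCUGCUAA

Derivation:
residue 1: M -> AUG (start codon)
residue 2: C codons sorted = UGC,UGU -> pick first = UGC
residue 3: N codons sorted = AAC,AAU -> pick first = AAC
residue 4: Y codons sorted = UAC,UAU -> pick first = UAC
residue 5: V codons sorted = GUA,GUC,GUG,GUU -> pick first = GUA
residue 6: H codons sorted = CAC,CAU -> pick first = CAC
residue 7: F codons sorted = UUC,UUU -> pick first = UUC
residue 8: H codons sorted = CAC,CAU -> pick first = CAC
residue 9: S codons sorted = AGC,AGU,UCA,UCC,UCG,UCU -> pick first = AGC
residue 10: C codons sorted = UGC,UGU -> pick first = UGC
terminator: stop codons sorted = UAA,UAG,UGA -> pick first = UAA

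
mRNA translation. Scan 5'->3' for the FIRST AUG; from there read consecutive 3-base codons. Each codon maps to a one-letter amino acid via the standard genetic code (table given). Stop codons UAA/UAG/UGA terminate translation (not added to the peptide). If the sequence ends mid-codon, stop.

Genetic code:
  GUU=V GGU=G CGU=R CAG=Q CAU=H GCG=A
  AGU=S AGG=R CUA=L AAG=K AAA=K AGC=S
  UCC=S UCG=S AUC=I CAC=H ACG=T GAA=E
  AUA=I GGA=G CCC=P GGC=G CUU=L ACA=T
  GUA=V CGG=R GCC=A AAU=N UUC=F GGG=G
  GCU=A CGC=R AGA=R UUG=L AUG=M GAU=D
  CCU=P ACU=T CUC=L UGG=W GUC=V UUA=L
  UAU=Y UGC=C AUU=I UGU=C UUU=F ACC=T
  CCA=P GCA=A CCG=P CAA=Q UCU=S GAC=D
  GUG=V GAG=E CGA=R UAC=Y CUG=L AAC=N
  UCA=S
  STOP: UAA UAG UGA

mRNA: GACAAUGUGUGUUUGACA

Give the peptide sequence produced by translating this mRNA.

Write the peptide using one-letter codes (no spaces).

Answer: MCV

Derivation:
start AUG at pos 4
pos 4: AUG -> M; peptide=M
pos 7: UGU -> C; peptide=MC
pos 10: GUU -> V; peptide=MCV
pos 13: UGA -> STOP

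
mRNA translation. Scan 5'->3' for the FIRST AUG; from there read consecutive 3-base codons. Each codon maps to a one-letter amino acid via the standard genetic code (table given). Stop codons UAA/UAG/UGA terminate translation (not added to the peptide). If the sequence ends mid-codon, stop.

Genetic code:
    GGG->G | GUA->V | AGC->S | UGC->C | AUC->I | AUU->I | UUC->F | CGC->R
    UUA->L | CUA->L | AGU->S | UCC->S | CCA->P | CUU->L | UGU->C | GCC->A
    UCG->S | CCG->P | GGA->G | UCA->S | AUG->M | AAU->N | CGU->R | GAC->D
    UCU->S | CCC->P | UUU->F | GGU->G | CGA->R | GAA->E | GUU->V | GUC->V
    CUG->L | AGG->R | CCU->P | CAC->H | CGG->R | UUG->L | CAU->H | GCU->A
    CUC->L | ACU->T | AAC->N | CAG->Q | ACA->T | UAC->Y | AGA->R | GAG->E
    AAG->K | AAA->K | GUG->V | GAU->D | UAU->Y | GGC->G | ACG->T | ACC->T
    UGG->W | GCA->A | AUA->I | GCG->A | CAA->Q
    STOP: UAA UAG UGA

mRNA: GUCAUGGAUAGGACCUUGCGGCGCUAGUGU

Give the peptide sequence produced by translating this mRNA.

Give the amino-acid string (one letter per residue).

start AUG at pos 3
pos 3: AUG -> M; peptide=M
pos 6: GAU -> D; peptide=MD
pos 9: AGG -> R; peptide=MDR
pos 12: ACC -> T; peptide=MDRT
pos 15: UUG -> L; peptide=MDRTL
pos 18: CGG -> R; peptide=MDRTLR
pos 21: CGC -> R; peptide=MDRTLRR
pos 24: UAG -> STOP

Answer: MDRTLRR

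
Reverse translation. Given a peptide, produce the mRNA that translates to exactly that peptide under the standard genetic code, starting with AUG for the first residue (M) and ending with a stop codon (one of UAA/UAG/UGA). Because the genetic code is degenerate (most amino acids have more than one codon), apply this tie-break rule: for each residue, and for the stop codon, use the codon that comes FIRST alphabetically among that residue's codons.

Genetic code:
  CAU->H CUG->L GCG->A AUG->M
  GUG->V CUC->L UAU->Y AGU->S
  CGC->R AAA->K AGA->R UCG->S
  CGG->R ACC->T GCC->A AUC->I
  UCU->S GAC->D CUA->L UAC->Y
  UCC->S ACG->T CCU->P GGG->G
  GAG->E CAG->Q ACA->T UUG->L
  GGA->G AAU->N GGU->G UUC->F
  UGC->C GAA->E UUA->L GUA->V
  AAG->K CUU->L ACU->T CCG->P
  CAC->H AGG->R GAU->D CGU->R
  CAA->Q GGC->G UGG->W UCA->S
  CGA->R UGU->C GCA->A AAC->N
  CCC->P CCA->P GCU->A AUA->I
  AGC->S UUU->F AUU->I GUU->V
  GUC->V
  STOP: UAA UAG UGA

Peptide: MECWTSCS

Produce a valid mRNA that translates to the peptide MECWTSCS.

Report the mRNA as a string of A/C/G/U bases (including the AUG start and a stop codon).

Answer: mRNA: AUGGAAUGCUGGACAAGCUGCAGCUAA

Derivation:
residue 1: M -> AUG (start codon)
residue 2: E codons sorted = GAA,GAG -> pick first = GAA
residue 3: C codons sorted = UGC,UGU -> pick first = UGC
residue 4: W -> UGG (only codon)
residue 5: T codons sorted = ACA,ACC,ACG,ACU -> pick first = ACA
residue 6: S codons sorted = AGC,AGU,UCA,UCC,UCG,UCU -> pick first = AGC
residue 7: C codons sorted = UGC,UGU -> pick first = UGC
residue 8: S codons sorted = AGC,AGU,UCA,UCC,UCG,UCU -> pick first = AGC
terminator: stop codons sorted = UAA,UAG,UGA -> pick first = UAA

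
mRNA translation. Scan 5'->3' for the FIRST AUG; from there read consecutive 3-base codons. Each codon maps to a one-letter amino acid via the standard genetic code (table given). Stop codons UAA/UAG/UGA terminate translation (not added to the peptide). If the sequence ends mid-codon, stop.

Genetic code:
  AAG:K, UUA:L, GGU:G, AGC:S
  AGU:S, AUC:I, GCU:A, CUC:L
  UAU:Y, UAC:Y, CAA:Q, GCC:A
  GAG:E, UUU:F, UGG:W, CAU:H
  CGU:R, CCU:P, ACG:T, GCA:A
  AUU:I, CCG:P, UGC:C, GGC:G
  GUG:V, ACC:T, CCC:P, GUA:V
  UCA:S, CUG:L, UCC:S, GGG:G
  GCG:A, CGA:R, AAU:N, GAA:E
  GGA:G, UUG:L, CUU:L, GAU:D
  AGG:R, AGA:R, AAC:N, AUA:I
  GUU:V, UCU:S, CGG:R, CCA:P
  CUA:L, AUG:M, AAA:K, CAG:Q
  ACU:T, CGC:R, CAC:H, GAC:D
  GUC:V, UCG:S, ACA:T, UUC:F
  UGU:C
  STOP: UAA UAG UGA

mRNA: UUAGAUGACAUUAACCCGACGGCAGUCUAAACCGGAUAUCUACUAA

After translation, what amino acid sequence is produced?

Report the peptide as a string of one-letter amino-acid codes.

Answer: MTLTRRQSKPDIY

Derivation:
start AUG at pos 4
pos 4: AUG -> M; peptide=M
pos 7: ACA -> T; peptide=MT
pos 10: UUA -> L; peptide=MTL
pos 13: ACC -> T; peptide=MTLT
pos 16: CGA -> R; peptide=MTLTR
pos 19: CGG -> R; peptide=MTLTRR
pos 22: CAG -> Q; peptide=MTLTRRQ
pos 25: UCU -> S; peptide=MTLTRRQS
pos 28: AAA -> K; peptide=MTLTRRQSK
pos 31: CCG -> P; peptide=MTLTRRQSKP
pos 34: GAU -> D; peptide=MTLTRRQSKPD
pos 37: AUC -> I; peptide=MTLTRRQSKPDI
pos 40: UAC -> Y; peptide=MTLTRRQSKPDIY
pos 43: UAA -> STOP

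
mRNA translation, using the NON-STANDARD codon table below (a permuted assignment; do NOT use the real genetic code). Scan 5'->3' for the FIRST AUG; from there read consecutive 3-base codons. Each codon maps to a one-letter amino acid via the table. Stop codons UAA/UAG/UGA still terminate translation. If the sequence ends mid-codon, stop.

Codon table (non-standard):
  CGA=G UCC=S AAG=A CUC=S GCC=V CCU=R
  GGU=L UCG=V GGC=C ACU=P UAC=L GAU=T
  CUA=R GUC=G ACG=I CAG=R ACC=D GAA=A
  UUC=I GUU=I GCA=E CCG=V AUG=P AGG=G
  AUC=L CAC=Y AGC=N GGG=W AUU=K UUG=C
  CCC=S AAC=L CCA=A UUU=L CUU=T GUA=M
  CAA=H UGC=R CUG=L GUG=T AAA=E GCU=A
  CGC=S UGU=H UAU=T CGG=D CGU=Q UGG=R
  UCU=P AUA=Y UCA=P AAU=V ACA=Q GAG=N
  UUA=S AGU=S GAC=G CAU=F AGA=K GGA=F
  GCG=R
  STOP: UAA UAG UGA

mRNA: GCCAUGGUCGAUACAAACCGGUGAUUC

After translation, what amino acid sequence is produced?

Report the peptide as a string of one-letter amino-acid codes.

start AUG at pos 3
pos 3: AUG -> P; peptide=P
pos 6: GUC -> G; peptide=PG
pos 9: GAU -> T; peptide=PGT
pos 12: ACA -> Q; peptide=PGTQ
pos 15: AAC -> L; peptide=PGTQL
pos 18: CGG -> D; peptide=PGTQLD
pos 21: UGA -> STOP

Answer: PGTQLD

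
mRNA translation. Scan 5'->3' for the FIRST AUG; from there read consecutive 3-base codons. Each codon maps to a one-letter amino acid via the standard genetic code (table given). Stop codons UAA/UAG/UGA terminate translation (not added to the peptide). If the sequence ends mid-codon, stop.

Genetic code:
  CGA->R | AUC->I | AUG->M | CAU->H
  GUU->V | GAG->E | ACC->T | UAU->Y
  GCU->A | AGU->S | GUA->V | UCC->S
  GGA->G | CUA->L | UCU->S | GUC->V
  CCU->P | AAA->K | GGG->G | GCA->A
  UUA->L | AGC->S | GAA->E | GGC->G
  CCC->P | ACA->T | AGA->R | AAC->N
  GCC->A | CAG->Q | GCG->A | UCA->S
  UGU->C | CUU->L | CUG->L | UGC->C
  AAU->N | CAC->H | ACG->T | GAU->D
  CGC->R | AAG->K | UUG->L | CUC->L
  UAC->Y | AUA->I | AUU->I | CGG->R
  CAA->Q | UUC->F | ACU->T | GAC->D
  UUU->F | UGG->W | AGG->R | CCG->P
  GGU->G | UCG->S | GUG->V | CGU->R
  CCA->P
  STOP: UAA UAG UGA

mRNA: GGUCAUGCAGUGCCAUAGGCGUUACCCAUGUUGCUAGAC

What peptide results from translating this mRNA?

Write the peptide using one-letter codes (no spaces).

Answer: MQCHRRYPCC

Derivation:
start AUG at pos 4
pos 4: AUG -> M; peptide=M
pos 7: CAG -> Q; peptide=MQ
pos 10: UGC -> C; peptide=MQC
pos 13: CAU -> H; peptide=MQCH
pos 16: AGG -> R; peptide=MQCHR
pos 19: CGU -> R; peptide=MQCHRR
pos 22: UAC -> Y; peptide=MQCHRRY
pos 25: CCA -> P; peptide=MQCHRRYP
pos 28: UGU -> C; peptide=MQCHRRYPC
pos 31: UGC -> C; peptide=MQCHRRYPCC
pos 34: UAG -> STOP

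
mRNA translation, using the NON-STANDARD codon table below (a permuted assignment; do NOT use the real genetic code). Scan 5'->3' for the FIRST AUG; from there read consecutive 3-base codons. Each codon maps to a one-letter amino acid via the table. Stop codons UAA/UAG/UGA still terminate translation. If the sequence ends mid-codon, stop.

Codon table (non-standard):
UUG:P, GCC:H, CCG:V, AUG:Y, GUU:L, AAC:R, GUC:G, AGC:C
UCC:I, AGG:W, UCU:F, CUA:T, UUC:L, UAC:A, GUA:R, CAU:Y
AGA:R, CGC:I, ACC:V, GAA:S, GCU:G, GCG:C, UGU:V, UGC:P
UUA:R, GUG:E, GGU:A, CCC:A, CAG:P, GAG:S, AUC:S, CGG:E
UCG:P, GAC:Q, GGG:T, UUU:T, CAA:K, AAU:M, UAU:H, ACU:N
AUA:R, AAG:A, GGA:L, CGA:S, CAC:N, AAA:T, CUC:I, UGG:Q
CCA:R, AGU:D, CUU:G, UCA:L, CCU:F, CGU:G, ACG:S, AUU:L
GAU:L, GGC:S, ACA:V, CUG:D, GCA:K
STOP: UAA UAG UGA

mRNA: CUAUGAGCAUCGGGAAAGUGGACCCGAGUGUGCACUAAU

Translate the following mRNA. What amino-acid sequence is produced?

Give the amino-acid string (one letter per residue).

start AUG at pos 2
pos 2: AUG -> Y; peptide=Y
pos 5: AGC -> C; peptide=YC
pos 8: AUC -> S; peptide=YCS
pos 11: GGG -> T; peptide=YCST
pos 14: AAA -> T; peptide=YCSTT
pos 17: GUG -> E; peptide=YCSTTE
pos 20: GAC -> Q; peptide=YCSTTEQ
pos 23: CCG -> V; peptide=YCSTTEQV
pos 26: AGU -> D; peptide=YCSTTEQVD
pos 29: GUG -> E; peptide=YCSTTEQVDE
pos 32: CAC -> N; peptide=YCSTTEQVDEN
pos 35: UAA -> STOP

Answer: YCSTTEQVDEN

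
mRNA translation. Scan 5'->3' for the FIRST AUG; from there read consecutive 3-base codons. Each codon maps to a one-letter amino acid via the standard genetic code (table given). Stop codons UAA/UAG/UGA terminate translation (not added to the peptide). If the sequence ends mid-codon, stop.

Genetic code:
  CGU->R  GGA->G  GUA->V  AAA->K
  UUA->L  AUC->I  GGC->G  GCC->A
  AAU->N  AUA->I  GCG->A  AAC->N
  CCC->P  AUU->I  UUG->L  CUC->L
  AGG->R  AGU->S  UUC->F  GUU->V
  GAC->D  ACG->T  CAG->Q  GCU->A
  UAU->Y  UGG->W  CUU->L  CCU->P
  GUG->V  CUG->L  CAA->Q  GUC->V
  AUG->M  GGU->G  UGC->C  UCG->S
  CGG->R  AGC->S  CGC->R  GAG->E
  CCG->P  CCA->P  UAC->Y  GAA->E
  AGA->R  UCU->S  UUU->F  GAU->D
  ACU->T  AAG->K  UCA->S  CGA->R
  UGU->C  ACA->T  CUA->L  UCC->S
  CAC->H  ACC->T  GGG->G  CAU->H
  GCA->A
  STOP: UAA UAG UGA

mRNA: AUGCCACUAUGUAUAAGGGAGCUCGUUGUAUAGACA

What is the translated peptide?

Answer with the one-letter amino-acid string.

start AUG at pos 0
pos 0: AUG -> M; peptide=M
pos 3: CCA -> P; peptide=MP
pos 6: CUA -> L; peptide=MPL
pos 9: UGU -> C; peptide=MPLC
pos 12: AUA -> I; peptide=MPLCI
pos 15: AGG -> R; peptide=MPLCIR
pos 18: GAG -> E; peptide=MPLCIRE
pos 21: CUC -> L; peptide=MPLCIREL
pos 24: GUU -> V; peptide=MPLCIRELV
pos 27: GUA -> V; peptide=MPLCIRELVV
pos 30: UAG -> STOP

Answer: MPLCIRELVV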